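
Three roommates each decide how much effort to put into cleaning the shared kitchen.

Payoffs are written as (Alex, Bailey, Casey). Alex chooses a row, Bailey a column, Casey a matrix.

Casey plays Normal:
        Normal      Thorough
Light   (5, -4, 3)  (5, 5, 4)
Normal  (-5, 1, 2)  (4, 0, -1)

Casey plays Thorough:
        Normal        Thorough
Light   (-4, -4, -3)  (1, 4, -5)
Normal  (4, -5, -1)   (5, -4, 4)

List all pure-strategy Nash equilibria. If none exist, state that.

(Light, Thorough, Normal); (Normal, Thorough, Thorough)

Alex against (Normal, Normal): payoffs 5, -5 → best response Light.
Alex against (Normal, Thorough): payoffs -4, 4 → best response Normal.
Alex against (Thorough, Normal): payoffs 5, 4 → best response Light.
Alex against (Thorough, Thorough): payoffs 1, 5 → best response Normal.
Bailey against (Light, Normal): payoffs -4, 5 → best response Thorough.
Bailey against (Light, Thorough): payoffs -4, 4 → best response Thorough.
Bailey against (Normal, Normal): payoffs 1, 0 → best response Normal.
Bailey against (Normal, Thorough): payoffs -5, -4 → best response Thorough.
Casey against (Light, Normal): payoffs 3, -3 → best response Normal.
Casey against (Light, Thorough): payoffs 4, -5 → best response Normal.
Casey against (Normal, Normal): payoffs 2, -1 → best response Normal.
Casey against (Normal, Thorough): payoffs -1, 4 → best response Thorough.
Mutual best responses: (Light, Thorough, Normal); (Normal, Thorough, Thorough).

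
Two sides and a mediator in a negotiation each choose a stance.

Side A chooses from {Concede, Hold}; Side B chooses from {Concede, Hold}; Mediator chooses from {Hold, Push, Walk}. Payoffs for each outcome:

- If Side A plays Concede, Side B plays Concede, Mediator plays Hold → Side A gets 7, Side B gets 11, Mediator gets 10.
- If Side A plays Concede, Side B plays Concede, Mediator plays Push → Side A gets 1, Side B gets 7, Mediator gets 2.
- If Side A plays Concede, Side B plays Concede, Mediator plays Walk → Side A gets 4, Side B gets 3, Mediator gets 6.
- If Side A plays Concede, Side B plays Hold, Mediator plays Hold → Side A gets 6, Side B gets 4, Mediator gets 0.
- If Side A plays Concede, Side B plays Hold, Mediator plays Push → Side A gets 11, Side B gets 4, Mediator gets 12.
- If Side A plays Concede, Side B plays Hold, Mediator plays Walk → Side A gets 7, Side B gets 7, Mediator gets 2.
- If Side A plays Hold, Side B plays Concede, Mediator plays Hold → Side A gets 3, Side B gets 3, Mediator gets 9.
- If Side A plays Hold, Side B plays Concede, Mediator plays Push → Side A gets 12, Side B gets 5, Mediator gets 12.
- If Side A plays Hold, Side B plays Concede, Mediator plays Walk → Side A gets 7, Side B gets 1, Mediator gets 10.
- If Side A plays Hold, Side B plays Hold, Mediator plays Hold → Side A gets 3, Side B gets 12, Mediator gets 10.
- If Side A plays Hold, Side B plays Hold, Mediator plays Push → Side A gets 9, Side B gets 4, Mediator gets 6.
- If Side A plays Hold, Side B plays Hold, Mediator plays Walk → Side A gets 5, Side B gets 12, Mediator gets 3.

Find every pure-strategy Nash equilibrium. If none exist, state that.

(Concede, Concede, Hold): Side A gets 7, best alternative 3; Side B gets 11, best alternative 4; Mediator gets 10, best alternative 6. No profitable deviation — NE.
(Concede, Concede, Push): Side A can switch to Hold (1 → 12). Not NE.
(Concede, Concede, Walk): Side A can switch to Hold (4 → 7). Not NE.
(Concede, Hold, Hold): Side B can switch to Concede (4 → 11). Not NE.
(Concede, Hold, Push): Side B can switch to Concede (4 → 7). Not NE.
(Concede, Hold, Walk): Mediator can switch to Push (2 → 12). Not NE.
(Hold, Concede, Hold): Side A can switch to Concede (3 → 7). Not NE.
(Hold, Concede, Push): Side A gets 12, best alternative 1; Side B gets 5, best alternative 4; Mediator gets 12, best alternative 10. No profitable deviation — NE.
(Hold, Concede, Walk): Side B can switch to Hold (1 → 12). Not NE.
(Hold, Hold, Hold): Side A can switch to Concede (3 → 6). Not NE.
(Hold, Hold, Push): Side A can switch to Concede (9 → 11). Not NE.
(Hold, Hold, Walk): Side A can switch to Concede (5 → 7). Not NE.

The pure Nash equilibria are (Concede, Concede, Hold) and (Hold, Concede, Push).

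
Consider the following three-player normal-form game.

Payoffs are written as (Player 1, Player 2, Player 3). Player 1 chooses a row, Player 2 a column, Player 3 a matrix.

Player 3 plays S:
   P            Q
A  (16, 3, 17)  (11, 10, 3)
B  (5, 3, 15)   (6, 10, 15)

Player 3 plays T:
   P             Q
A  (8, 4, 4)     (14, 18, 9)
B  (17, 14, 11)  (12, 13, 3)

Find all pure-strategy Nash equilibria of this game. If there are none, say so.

Pure NE: (A, Q, T)

(A, P, S): Player 2 can switch to Q (3 → 10). Not NE.
(A, P, T): Player 1 can switch to B (8 → 17). Not NE.
(A, Q, S): Player 3 can switch to T (3 → 9). Not NE.
(A, Q, T): Player 1 gets 14, best alternative 12; Player 2 gets 18, best alternative 4; Player 3 gets 9, best alternative 3. No profitable deviation — NE.
(B, P, S): Player 1 can switch to A (5 → 16). Not NE.
(B, P, T): Player 3 can switch to S (11 → 15). Not NE.
(B, Q, S): Player 1 can switch to A (6 → 11). Not NE.
(B, Q, T): Player 1 can switch to A (12 → 14). Not NE.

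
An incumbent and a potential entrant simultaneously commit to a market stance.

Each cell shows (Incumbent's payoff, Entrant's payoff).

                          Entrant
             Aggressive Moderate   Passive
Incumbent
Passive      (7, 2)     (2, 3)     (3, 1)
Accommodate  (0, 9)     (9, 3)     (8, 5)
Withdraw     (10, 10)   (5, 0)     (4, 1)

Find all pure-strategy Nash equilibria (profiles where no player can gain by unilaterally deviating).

Pure NE: (Withdraw, Aggressive)

Incumbent against Aggressive: payoffs 7, 0, 10 → best response Withdraw.
Incumbent against Moderate: payoffs 2, 9, 5 → best response Accommodate.
Incumbent against Passive: payoffs 3, 8, 4 → best response Accommodate.
Entrant against Passive: payoffs 2, 3, 1 → best response Moderate.
Entrant against Accommodate: payoffs 9, 3, 5 → best response Aggressive.
Entrant against Withdraw: payoffs 10, 0, 1 → best response Aggressive.
Mutual best responses: (Withdraw, Aggressive).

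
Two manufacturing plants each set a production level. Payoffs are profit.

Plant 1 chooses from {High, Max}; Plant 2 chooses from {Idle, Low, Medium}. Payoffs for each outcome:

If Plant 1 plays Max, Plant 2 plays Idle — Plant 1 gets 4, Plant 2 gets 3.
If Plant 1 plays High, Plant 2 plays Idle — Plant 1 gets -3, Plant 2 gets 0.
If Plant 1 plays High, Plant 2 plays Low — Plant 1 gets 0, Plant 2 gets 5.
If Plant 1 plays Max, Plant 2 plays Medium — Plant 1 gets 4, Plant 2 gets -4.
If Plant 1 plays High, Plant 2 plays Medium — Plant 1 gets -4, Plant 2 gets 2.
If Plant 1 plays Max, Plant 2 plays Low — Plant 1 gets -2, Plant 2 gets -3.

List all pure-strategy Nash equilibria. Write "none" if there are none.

(High, Idle): Plant 1 can switch to Max (-3 → 4). Not NE.
(High, Low): Plant 1 gets 0, best alternative -2; Plant 2 gets 5, best alternative 2. No profitable deviation — NE.
(High, Medium): Plant 1 can switch to Max (-4 → 4). Not NE.
(Max, Idle): Plant 1 gets 4, best alternative -3; Plant 2 gets 3, best alternative -3. No profitable deviation — NE.
(Max, Low): Plant 1 can switch to High (-2 → 0). Not NE.
(Max, Medium): Plant 2 can switch to Idle (-4 → 3). Not NE.

The pure Nash equilibria are (High, Low); (Max, Idle).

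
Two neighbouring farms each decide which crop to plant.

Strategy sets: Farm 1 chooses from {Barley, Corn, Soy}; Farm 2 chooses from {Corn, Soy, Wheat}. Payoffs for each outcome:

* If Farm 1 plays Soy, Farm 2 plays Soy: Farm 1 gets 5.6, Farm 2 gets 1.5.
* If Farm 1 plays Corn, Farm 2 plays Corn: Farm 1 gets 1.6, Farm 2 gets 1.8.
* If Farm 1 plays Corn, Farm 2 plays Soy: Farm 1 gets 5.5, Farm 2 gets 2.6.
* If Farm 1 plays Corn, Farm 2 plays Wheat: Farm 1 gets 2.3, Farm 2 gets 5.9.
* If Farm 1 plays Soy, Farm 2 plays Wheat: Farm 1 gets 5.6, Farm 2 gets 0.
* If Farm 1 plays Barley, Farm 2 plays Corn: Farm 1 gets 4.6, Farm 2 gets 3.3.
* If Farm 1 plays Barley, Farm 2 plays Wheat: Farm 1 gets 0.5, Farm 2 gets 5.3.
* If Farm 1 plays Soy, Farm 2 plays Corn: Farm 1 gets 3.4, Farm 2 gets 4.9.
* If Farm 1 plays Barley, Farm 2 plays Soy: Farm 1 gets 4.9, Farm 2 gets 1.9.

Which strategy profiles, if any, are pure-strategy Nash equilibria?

(Barley, Corn): Farm 2 can switch to Wheat (3.3 → 5.3). Not NE.
(Barley, Soy): Farm 1 can switch to Corn (4.9 → 5.5). Not NE.
(Barley, Wheat): Farm 1 can switch to Corn (0.5 → 2.3). Not NE.
(Corn, Corn): Farm 1 can switch to Barley (1.6 → 4.6). Not NE.
(Corn, Soy): Farm 1 can switch to Soy (5.5 → 5.6). Not NE.
(Corn, Wheat): Farm 1 can switch to Soy (2.3 → 5.6). Not NE.
(Soy, Corn): Farm 1 can switch to Barley (3.4 → 4.6). Not NE.
(Soy, Soy): Farm 2 can switch to Corn (1.5 → 4.9). Not NE.
(The remaining 1 profile has a profitable deviation by the same check.)

This game has no pure Nash equilibrium.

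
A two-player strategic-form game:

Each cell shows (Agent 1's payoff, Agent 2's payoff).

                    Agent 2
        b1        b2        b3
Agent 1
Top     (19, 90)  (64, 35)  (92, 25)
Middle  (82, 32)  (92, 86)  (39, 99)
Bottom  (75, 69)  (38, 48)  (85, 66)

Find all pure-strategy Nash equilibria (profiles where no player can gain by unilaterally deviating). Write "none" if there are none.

For each strategy profile, look for a profitable unilateral deviation.
(Top, b1): Agent 1 can switch to Middle (19 → 82). Not NE.
(Top, b2): Agent 1 can switch to Middle (64 → 92). Not NE.
(Top, b3): Agent 2 can switch to b1 (25 → 90). Not NE.
(Middle, b1): Agent 2 can switch to b2 (32 → 86). Not NE.
(Middle, b2): Agent 2 can switch to b3 (86 → 99). Not NE.
(Middle, b3): Agent 1 can switch to Top (39 → 92). Not NE.
(Bottom, b1): Agent 1 can switch to Middle (75 → 82). Not NE.
(Bottom, b2): Agent 1 can switch to Top (38 → 64). Not NE.
(Bottom, b3): Agent 1 can switch to Top (85 → 92). Not NE.

This game has no pure Nash equilibrium.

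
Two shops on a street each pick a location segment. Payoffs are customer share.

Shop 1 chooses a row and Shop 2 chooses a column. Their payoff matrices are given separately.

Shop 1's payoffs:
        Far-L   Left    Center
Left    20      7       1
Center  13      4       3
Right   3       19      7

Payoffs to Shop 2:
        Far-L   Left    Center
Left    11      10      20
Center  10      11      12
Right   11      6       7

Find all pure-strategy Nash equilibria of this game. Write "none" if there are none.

For each player, find the best response to each opponent profile; mutual best responses are the pure NE.
Shop 1 against Far-L: payoffs 20, 13, 3 → best response Left.
Shop 1 against Left: payoffs 7, 4, 19 → best response Right.
Shop 1 against Center: payoffs 1, 3, 7 → best response Right.
Shop 2 against Left: payoffs 11, 10, 20 → best response Center.
Shop 2 against Center: payoffs 10, 11, 12 → best response Center.
Shop 2 against Right: payoffs 11, 6, 7 → best response Far-L.
No profile is a mutual best response for all players.

No pure-strategy Nash equilibrium.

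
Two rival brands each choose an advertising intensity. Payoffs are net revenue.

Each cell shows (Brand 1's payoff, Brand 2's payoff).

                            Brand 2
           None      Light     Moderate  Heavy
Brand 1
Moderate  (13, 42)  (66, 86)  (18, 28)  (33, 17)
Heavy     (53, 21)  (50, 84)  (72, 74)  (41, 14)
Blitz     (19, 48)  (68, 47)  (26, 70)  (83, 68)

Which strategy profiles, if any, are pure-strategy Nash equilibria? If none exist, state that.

Brand 1 against None: payoffs 13, 53, 19 → best response Heavy.
Brand 1 against Light: payoffs 66, 50, 68 → best response Blitz.
Brand 1 against Moderate: payoffs 18, 72, 26 → best response Heavy.
Brand 1 against Heavy: payoffs 33, 41, 83 → best response Blitz.
Brand 2 against Moderate: payoffs 42, 86, 28, 17 → best response Light.
Brand 2 against Heavy: payoffs 21, 84, 74, 14 → best response Light.
Brand 2 against Blitz: payoffs 48, 47, 70, 68 → best response Moderate.
No profile is a mutual best response for all players.

No pure-strategy Nash equilibrium.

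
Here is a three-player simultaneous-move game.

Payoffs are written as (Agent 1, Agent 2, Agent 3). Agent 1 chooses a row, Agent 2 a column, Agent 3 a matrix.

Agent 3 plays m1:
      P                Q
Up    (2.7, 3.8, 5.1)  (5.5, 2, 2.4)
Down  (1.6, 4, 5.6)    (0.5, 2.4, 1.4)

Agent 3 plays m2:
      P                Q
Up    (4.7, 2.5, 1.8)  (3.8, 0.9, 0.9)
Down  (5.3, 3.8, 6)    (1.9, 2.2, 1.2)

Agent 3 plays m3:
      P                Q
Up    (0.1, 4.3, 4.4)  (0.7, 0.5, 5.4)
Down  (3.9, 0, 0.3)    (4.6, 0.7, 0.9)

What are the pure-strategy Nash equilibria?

Pure-strategy Nash equilibria: (Up, P, m1); (Down, P, m2)

(Up, P, m1): Agent 1 gets 2.7, best alternative 1.6; Agent 2 gets 3.8, best alternative 2; Agent 3 gets 5.1, best alternative 4.4. No profitable deviation — NE.
(Up, P, m2): Agent 1 can switch to Down (4.7 → 5.3). Not NE.
(Up, P, m3): Agent 1 can switch to Down (0.1 → 3.9). Not NE.
(Up, Q, m1): Agent 2 can switch to P (2 → 3.8). Not NE.
(Up, Q, m2): Agent 2 can switch to P (0.9 → 2.5). Not NE.
(Up, Q, m3): Agent 1 can switch to Down (0.7 → 4.6). Not NE.
(Down, P, m1): Agent 1 can switch to Up (1.6 → 2.7). Not NE.
(Down, P, m2): Agent 1 gets 5.3, best alternative 4.7; Agent 2 gets 3.8, best alternative 2.2; Agent 3 gets 6, best alternative 5.6. No profitable deviation — NE.
(Down, P, m3): Agent 2 can switch to Q (0 → 0.7). Not NE.
(Down, Q, m1): Agent 1 can switch to Up (0.5 → 5.5). Not NE.
(Down, Q, m2): Agent 1 can switch to Up (1.9 → 3.8). Not NE.
(Down, Q, m3): Agent 3 can switch to m1 (0.9 → 1.4). Not NE.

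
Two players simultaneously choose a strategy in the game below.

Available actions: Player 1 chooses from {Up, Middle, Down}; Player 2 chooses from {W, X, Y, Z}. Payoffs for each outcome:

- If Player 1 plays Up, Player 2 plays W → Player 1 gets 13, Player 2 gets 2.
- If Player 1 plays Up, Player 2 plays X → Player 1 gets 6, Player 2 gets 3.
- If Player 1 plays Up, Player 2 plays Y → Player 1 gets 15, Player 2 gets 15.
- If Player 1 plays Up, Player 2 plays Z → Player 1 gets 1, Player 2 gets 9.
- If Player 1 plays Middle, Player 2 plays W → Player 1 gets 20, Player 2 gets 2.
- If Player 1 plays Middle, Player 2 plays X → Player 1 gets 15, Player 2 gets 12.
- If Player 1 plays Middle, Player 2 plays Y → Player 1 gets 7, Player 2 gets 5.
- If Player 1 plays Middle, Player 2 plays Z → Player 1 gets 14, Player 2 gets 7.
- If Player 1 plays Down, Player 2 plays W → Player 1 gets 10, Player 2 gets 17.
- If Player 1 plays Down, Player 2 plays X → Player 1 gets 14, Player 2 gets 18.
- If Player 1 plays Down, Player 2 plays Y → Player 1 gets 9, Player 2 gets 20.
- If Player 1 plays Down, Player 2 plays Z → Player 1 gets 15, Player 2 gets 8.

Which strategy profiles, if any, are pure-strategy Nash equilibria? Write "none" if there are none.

Player 1 against W: payoffs 13, 20, 10 → best response Middle.
Player 1 against X: payoffs 6, 15, 14 → best response Middle.
Player 1 against Y: payoffs 15, 7, 9 → best response Up.
Player 1 against Z: payoffs 1, 14, 15 → best response Down.
Player 2 against Up: payoffs 2, 3, 15, 9 → best response Y.
Player 2 against Middle: payoffs 2, 12, 5, 7 → best response X.
Player 2 against Down: payoffs 17, 18, 20, 8 → best response Y.
Mutual best responses: (Up, Y); (Middle, X).

The pure Nash equilibria are (Up, Y) and (Middle, X).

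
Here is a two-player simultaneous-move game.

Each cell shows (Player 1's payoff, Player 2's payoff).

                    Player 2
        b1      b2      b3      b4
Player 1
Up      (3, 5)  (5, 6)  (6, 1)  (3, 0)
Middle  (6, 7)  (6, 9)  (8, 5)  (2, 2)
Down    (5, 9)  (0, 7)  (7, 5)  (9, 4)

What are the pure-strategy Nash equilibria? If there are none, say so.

Player 1 against b1: payoffs 3, 6, 5 → best response Middle.
Player 1 against b2: payoffs 5, 6, 0 → best response Middle.
Player 1 against b3: payoffs 6, 8, 7 → best response Middle.
Player 1 against b4: payoffs 3, 2, 9 → best response Down.
Player 2 against Up: payoffs 5, 6, 1, 0 → best response b2.
Player 2 against Middle: payoffs 7, 9, 5, 2 → best response b2.
Player 2 against Down: payoffs 9, 7, 5, 4 → best response b1.
Mutual best responses: (Middle, b2).

The unique pure-strategy Nash equilibrium is (Middle, b2).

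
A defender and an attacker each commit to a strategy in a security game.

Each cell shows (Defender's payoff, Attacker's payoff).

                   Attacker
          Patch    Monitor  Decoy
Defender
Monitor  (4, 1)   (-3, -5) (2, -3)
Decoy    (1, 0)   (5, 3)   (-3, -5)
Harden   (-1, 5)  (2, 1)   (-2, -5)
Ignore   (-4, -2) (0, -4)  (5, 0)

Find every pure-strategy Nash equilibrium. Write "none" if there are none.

The pure Nash equilibria are (Monitor, Patch) and (Decoy, Monitor) and (Ignore, Decoy).

Defender against Patch: payoffs 4, 1, -1, -4 → best response Monitor.
Defender against Monitor: payoffs -3, 5, 2, 0 → best response Decoy.
Defender against Decoy: payoffs 2, -3, -2, 5 → best response Ignore.
Attacker against Monitor: payoffs 1, -5, -3 → best response Patch.
Attacker against Decoy: payoffs 0, 3, -5 → best response Monitor.
Attacker against Harden: payoffs 5, 1, -5 → best response Patch.
Attacker against Ignore: payoffs -2, -4, 0 → best response Decoy.
Mutual best responses: (Monitor, Patch); (Decoy, Monitor); (Ignore, Decoy).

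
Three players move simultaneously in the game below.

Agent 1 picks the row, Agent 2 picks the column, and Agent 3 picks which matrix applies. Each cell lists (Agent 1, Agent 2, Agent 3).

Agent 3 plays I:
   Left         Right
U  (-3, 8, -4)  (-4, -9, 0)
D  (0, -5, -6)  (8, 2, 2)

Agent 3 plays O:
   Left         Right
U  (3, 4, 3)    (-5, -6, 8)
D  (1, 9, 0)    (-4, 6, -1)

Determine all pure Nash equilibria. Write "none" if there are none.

(U, Left, I): Agent 1 can switch to D (-3 → 0). Not NE.
(U, Left, O): Agent 1 gets 3, best alternative 1; Agent 2 gets 4, best alternative -6; Agent 3 gets 3, best alternative -4. No profitable deviation — NE.
(U, Right, I): Agent 1 can switch to D (-4 → 8). Not NE.
(U, Right, O): Agent 1 can switch to D (-5 → -4). Not NE.
(D, Left, I): Agent 2 can switch to Right (-5 → 2). Not NE.
(D, Left, O): Agent 1 can switch to U (1 → 3). Not NE.
(D, Right, I): Agent 1 gets 8, best alternative -4; Agent 2 gets 2, best alternative -5; Agent 3 gets 2, best alternative -1. No profitable deviation — NE.
(D, Right, O): Agent 2 can switch to Left (6 → 9). Not NE.

Pure-strategy Nash equilibria: (U, Left, O), (D, Right, I)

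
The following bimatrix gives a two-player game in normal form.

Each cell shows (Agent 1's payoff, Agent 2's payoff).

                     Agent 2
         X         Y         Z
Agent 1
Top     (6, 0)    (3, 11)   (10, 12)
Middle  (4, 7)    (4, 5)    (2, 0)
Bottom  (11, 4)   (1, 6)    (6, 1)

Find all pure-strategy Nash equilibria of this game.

The unique pure-strategy Nash equilibrium is (Top, Z).

Agent 1 against X: payoffs 6, 4, 11 → best response Bottom.
Agent 1 against Y: payoffs 3, 4, 1 → best response Middle.
Agent 1 against Z: payoffs 10, 2, 6 → best response Top.
Agent 2 against Top: payoffs 0, 11, 12 → best response Z.
Agent 2 against Middle: payoffs 7, 5, 0 → best response X.
Agent 2 against Bottom: payoffs 4, 6, 1 → best response Y.
Mutual best responses: (Top, Z).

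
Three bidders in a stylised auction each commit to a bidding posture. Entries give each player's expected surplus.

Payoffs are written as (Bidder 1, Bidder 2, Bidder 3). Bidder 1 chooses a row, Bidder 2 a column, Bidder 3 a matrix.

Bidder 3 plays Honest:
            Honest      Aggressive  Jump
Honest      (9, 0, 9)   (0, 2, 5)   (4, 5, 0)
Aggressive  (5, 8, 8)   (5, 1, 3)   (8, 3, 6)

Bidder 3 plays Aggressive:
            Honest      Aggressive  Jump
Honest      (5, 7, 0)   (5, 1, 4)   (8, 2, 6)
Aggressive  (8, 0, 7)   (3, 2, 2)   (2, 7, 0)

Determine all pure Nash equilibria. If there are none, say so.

none

For each strategy profile, look for a profitable unilateral deviation.
(Honest, Honest, Honest): Bidder 2 can switch to Aggressive (0 → 2). Not NE.
(Honest, Honest, Aggressive): Bidder 1 can switch to Aggressive (5 → 8). Not NE.
(Honest, Aggressive, Honest): Bidder 1 can switch to Aggressive (0 → 5). Not NE.
(Honest, Aggressive, Aggressive): Bidder 2 can switch to Honest (1 → 7). Not NE.
(Honest, Jump, Honest): Bidder 1 can switch to Aggressive (4 → 8). Not NE.
(Honest, Jump, Aggressive): Bidder 2 can switch to Honest (2 → 7). Not NE.
(Aggressive, Honest, Honest): Bidder 1 can switch to Honest (5 → 9). Not NE.
(Aggressive, Honest, Aggressive): Bidder 2 can switch to Aggressive (0 → 2). Not NE.
(Aggressive, Aggressive, Honest): Bidder 2 can switch to Honest (1 → 8). Not NE.
(Aggressive, Aggressive, Aggressive): Bidder 1 can switch to Honest (3 → 5). Not NE.
(Aggressive, Jump, Honest): Bidder 2 can switch to Honest (3 → 8). Not NE.
(Aggressive, Jump, Aggressive): Bidder 1 can switch to Honest (2 → 8). Not NE.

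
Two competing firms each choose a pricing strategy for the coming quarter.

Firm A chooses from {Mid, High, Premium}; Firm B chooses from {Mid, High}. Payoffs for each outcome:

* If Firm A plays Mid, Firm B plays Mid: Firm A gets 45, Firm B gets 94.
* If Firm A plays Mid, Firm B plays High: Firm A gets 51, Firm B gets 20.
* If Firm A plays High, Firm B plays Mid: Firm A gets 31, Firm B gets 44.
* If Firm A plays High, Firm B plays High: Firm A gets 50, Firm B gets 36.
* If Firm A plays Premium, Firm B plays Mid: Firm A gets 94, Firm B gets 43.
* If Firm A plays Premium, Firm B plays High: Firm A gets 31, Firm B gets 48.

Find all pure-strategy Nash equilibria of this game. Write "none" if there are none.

There is no pure-strategy Nash equilibrium.

Check each profile: it is a Nash equilibrium iff no player can strictly gain by switching unilaterally.
(Mid, Mid): Firm A can switch to Premium (45 → 94). Not NE.
(Mid, High): Firm B can switch to Mid (20 → 94). Not NE.
(High, Mid): Firm A can switch to Mid (31 → 45). Not NE.
(High, High): Firm A can switch to Mid (50 → 51). Not NE.
(Premium, Mid): Firm B can switch to High (43 → 48). Not NE.
(Premium, High): Firm A can switch to Mid (31 → 51). Not NE.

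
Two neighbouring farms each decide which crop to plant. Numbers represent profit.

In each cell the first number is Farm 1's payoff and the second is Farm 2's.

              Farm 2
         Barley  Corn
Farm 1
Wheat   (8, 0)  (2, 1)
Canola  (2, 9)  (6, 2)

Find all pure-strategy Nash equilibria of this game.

For each strategy profile, look for a profitable unilateral deviation.
(Wheat, Barley): Farm 2 can switch to Corn (0 → 1). Not NE.
(Wheat, Corn): Farm 1 can switch to Canola (2 → 6). Not NE.
(Canola, Barley): Farm 1 can switch to Wheat (2 → 8). Not NE.
(Canola, Corn): Farm 2 can switch to Barley (2 → 9). Not NE.

There is no pure-strategy Nash equilibrium.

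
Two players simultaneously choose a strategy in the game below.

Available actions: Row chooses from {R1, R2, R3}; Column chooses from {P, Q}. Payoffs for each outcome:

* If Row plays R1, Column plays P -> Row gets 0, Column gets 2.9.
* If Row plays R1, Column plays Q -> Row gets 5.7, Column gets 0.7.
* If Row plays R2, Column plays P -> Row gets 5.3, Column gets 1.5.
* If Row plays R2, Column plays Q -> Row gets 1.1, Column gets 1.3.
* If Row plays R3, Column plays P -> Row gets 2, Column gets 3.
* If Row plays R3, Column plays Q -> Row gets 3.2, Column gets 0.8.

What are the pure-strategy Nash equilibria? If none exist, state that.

The unique pure-strategy Nash equilibrium is (R2, P).

Row against P: payoffs 0, 5.3, 2 → best response R2.
Row against Q: payoffs 5.7, 1.1, 3.2 → best response R1.
Column against R1: payoffs 2.9, 0.7 → best response P.
Column against R2: payoffs 1.5, 1.3 → best response P.
Column against R3: payoffs 3, 0.8 → best response P.
Mutual best responses: (R2, P).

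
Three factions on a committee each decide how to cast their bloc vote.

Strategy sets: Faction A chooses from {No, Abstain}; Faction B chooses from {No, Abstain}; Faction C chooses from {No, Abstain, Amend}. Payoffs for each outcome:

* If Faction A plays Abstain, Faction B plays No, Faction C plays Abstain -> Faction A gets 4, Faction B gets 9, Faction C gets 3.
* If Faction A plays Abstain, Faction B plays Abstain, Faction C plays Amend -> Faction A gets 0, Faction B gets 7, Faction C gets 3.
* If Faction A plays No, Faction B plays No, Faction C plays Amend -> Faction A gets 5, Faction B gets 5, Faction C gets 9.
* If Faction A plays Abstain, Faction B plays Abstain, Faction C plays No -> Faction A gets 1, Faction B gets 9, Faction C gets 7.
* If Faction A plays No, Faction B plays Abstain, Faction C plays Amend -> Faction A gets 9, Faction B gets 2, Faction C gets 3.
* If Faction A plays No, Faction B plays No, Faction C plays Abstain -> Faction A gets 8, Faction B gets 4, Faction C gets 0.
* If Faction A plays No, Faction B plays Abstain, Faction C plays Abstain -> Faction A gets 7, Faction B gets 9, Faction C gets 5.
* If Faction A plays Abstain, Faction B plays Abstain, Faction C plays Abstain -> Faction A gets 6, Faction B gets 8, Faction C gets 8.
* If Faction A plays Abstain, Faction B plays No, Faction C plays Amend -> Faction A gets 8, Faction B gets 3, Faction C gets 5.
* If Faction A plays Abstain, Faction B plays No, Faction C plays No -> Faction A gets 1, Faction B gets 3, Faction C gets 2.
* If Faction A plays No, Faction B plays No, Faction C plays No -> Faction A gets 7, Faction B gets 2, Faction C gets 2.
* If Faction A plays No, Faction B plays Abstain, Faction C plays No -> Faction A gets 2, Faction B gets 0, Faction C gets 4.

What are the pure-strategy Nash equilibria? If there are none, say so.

(No, Abstain, Abstain)

For each player, find the best response to each opponent profile; mutual best responses are the pure NE.
Faction A against (No, No): payoffs 7, 1 → best response No.
Faction A against (No, Abstain): payoffs 8, 4 → best response No.
Faction A against (No, Amend): payoffs 5, 8 → best response Abstain.
Faction A against (Abstain, No): payoffs 2, 1 → best response No.
Faction A against (Abstain, Abstain): payoffs 7, 6 → best response No.
Faction A against (Abstain, Amend): payoffs 9, 0 → best response No.
Faction B against (No, No): payoffs 2, 0 → best response No.
Faction B against (No, Abstain): payoffs 4, 9 → best response Abstain.
Faction B against (No, Amend): payoffs 5, 2 → best response No.
Faction B against (Abstain, No): payoffs 3, 9 → best response Abstain.
Faction B against (Abstain, Abstain): payoffs 9, 8 → best response No.
Faction B against (Abstain, Amend): payoffs 3, 7 → best response Abstain.
Faction C against (No, No): payoffs 2, 0, 9 → best response Amend.
Faction C against (No, Abstain): payoffs 4, 5, 3 → best response Abstain.
Faction C against (Abstain, No): payoffs 2, 3, 5 → best response Amend.
Faction C against (Abstain, Abstain): payoffs 7, 8, 3 → best response Abstain.
Mutual best responses: (No, Abstain, Abstain).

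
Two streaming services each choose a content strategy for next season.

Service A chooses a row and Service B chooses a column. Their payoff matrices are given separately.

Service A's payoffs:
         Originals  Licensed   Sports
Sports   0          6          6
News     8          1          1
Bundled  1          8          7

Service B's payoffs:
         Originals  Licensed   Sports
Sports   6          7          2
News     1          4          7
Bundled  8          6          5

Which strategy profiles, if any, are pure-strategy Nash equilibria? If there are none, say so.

For each player, find the best response to each opponent profile; mutual best responses are the pure NE.
Service A against Originals: payoffs 0, 8, 1 → best response News.
Service A against Licensed: payoffs 6, 1, 8 → best response Bundled.
Service A against Sports: payoffs 6, 1, 7 → best response Bundled.
Service B against Sports: payoffs 6, 7, 2 → best response Licensed.
Service B against News: payoffs 1, 4, 7 → best response Sports.
Service B against Bundled: payoffs 8, 6, 5 → best response Originals.
No profile is a mutual best response for all players.

none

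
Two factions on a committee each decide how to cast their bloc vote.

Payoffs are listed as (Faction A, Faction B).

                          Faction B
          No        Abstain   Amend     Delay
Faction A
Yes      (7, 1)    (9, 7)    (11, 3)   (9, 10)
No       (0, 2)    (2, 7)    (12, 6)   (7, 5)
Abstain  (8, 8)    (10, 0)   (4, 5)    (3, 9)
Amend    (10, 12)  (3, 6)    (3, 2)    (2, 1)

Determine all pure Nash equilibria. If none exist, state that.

Pure-strategy Nash equilibria: (Yes, Delay), (Amend, No)

Check each profile: it is a Nash equilibrium iff no player can strictly gain by switching unilaterally.
(Yes, No): Faction A can switch to Abstain (7 → 8). Not NE.
(Yes, Abstain): Faction A can switch to Abstain (9 → 10). Not NE.
(Yes, Amend): Faction A can switch to No (11 → 12). Not NE.
(Yes, Delay): Faction A gets 9, best alternative 7; Faction B gets 10, best alternative 7. No profitable deviation — NE.
(No, No): Faction A can switch to Yes (0 → 7). Not NE.
(No, Abstain): Faction A can switch to Yes (2 → 9). Not NE.
(No, Amend): Faction B can switch to Abstain (6 → 7). Not NE.
(No, Delay): Faction A can switch to Yes (7 → 9). Not NE.
(Abstain, No): Faction A can switch to Amend (8 → 10). Not NE.
(Abstain, Abstain): Faction B can switch to No (0 → 8). Not NE.
(Abstain, Amend): Faction A can switch to Yes (4 → 11). Not NE.
(Abstain, Delay): Faction A can switch to Yes (3 → 9). Not NE.
(Amend, No): Faction A gets 10, best alternative 8; Faction B gets 12, best alternative 6. No profitable deviation — NE.
(Amend, Abstain): Faction A can switch to Yes (3 → 9). Not NE.
(The remaining 2 profiles each have a profitable deviation by the same check.)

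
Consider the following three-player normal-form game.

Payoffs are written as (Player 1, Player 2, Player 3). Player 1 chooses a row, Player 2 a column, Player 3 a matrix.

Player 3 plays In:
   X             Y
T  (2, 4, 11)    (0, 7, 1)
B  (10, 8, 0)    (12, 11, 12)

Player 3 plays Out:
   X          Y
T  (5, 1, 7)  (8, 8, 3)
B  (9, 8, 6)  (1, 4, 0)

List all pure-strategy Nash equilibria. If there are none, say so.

The pure Nash equilibria are (T, Y, Out); (B, X, Out); (B, Y, In).

(T, X, In): Player 1 can switch to B (2 → 10). Not NE.
(T, X, Out): Player 1 can switch to B (5 → 9). Not NE.
(T, Y, In): Player 1 can switch to B (0 → 12). Not NE.
(T, Y, Out): Player 1 gets 8, best alternative 1; Player 2 gets 8, best alternative 1; Player 3 gets 3, best alternative 1. No profitable deviation — NE.
(B, X, In): Player 2 can switch to Y (8 → 11). Not NE.
(B, X, Out): Player 1 gets 9, best alternative 5; Player 2 gets 8, best alternative 4; Player 3 gets 6, best alternative 0. No profitable deviation — NE.
(B, Y, In): Player 1 gets 12, best alternative 0; Player 2 gets 11, best alternative 8; Player 3 gets 12, best alternative 0. No profitable deviation — NE.
(B, Y, Out): Player 1 can switch to T (1 → 8). Not NE.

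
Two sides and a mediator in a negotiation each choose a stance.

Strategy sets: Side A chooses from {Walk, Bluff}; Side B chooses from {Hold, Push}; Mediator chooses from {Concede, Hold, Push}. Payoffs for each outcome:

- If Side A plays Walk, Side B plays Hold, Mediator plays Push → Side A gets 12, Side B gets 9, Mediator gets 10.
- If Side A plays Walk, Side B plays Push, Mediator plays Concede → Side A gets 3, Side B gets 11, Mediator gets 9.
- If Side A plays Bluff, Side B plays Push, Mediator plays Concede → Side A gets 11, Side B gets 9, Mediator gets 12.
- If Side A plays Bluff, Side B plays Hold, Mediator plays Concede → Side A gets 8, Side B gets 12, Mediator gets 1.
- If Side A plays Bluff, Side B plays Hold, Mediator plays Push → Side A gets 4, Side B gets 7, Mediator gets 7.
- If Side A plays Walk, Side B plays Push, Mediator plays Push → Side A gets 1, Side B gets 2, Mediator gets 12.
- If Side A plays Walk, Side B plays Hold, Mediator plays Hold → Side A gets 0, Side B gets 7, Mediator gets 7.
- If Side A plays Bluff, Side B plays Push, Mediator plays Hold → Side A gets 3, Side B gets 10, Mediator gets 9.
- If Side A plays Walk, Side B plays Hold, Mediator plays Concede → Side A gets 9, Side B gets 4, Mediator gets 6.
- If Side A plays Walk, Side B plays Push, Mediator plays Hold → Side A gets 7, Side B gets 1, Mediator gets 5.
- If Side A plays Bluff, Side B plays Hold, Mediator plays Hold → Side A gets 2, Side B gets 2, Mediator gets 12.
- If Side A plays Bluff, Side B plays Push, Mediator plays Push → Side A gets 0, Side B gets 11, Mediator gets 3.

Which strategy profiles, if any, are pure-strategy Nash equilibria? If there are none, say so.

Pure NE: (Walk, Hold, Push)

For each strategy profile, look for a profitable unilateral deviation.
(Walk, Hold, Concede): Side B can switch to Push (4 → 11). Not NE.
(Walk, Hold, Hold): Side A can switch to Bluff (0 → 2). Not NE.
(Walk, Hold, Push): Side A gets 12, best alternative 4; Side B gets 9, best alternative 2; Mediator gets 10, best alternative 7. No profitable deviation — NE.
(Walk, Push, Concede): Side A can switch to Bluff (3 → 11). Not NE.
(Walk, Push, Hold): Side B can switch to Hold (1 → 7). Not NE.
(Walk, Push, Push): Side B can switch to Hold (2 → 9). Not NE.
(Bluff, Hold, Concede): Side A can switch to Walk (8 → 9). Not NE.
(The remaining 5 profiles each have a profitable deviation by the same check.)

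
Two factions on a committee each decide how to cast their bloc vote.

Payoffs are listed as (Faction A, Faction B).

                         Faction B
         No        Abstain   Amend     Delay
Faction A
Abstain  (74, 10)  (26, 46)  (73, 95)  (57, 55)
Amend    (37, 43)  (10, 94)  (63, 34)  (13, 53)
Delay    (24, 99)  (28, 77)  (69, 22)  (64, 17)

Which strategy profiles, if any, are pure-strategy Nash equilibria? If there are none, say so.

Pure NE: (Abstain, Amend)

Mark each player's best response to every combination of opponents' strategies; a profile where every player is best-responding is a pure Nash equilibrium.
Faction A against No: payoffs 74, 37, 24 → best response Abstain.
Faction A against Abstain: payoffs 26, 10, 28 → best response Delay.
Faction A against Amend: payoffs 73, 63, 69 → best response Abstain.
Faction A against Delay: payoffs 57, 13, 64 → best response Delay.
Faction B against Abstain: payoffs 10, 46, 95, 55 → best response Amend.
Faction B against Amend: payoffs 43, 94, 34, 53 → best response Abstain.
Faction B against Delay: payoffs 99, 77, 22, 17 → best response No.
Mutual best responses: (Abstain, Amend).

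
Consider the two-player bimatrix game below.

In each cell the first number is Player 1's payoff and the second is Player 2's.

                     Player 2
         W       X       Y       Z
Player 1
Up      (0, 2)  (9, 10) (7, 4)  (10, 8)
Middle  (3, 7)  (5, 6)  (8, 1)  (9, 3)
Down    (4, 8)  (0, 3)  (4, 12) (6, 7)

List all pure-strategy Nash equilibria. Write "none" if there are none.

(Up, X)

Player 1 against W: payoffs 0, 3, 4 → best response Down.
Player 1 against X: payoffs 9, 5, 0 → best response Up.
Player 1 against Y: payoffs 7, 8, 4 → best response Middle.
Player 1 against Z: payoffs 10, 9, 6 → best response Up.
Player 2 against Up: payoffs 2, 10, 4, 8 → best response X.
Player 2 against Middle: payoffs 7, 6, 1, 3 → best response W.
Player 2 against Down: payoffs 8, 3, 12, 7 → best response Y.
Mutual best responses: (Up, X).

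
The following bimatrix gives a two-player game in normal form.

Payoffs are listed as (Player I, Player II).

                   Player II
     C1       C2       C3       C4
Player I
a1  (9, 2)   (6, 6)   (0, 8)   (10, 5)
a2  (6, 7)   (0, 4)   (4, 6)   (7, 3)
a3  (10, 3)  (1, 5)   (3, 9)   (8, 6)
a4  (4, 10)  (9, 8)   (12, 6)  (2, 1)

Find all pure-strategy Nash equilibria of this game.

Check each profile: it is a Nash equilibrium iff no player can strictly gain by switching unilaterally.
(a1, C1): Player I can switch to a3 (9 → 10). Not NE.
(a1, C2): Player I can switch to a4 (6 → 9). Not NE.
(a1, C3): Player I can switch to a2 (0 → 4). Not NE.
(a1, C4): Player II can switch to C2 (5 → 6). Not NE.
(a2, C1): Player I can switch to a1 (6 → 9). Not NE.
(a2, C2): Player I can switch to a1 (0 → 6). Not NE.
(The remaining 10 profiles each have a profitable deviation by the same check.)

This game has no pure Nash equilibrium.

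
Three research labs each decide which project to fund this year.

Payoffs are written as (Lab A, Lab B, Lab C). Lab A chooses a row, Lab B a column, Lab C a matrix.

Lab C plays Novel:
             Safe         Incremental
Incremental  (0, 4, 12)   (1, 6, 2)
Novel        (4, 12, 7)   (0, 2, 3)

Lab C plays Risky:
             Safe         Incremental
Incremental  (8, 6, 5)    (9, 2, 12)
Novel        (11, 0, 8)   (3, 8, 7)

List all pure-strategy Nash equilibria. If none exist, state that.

Lab A against (Safe, Novel): payoffs 0, 4 → best response Novel.
Lab A against (Safe, Risky): payoffs 8, 11 → best response Novel.
Lab A against (Incremental, Novel): payoffs 1, 0 → best response Incremental.
Lab A against (Incremental, Risky): payoffs 9, 3 → best response Incremental.
Lab B against (Incremental, Novel): payoffs 4, 6 → best response Incremental.
Lab B against (Incremental, Risky): payoffs 6, 2 → best response Safe.
Lab B against (Novel, Novel): payoffs 12, 2 → best response Safe.
Lab B against (Novel, Risky): payoffs 0, 8 → best response Incremental.
Lab C against (Incremental, Safe): payoffs 12, 5 → best response Novel.
Lab C against (Incremental, Incremental): payoffs 2, 12 → best response Risky.
Lab C against (Novel, Safe): payoffs 7, 8 → best response Risky.
Lab C against (Novel, Incremental): payoffs 3, 7 → best response Risky.
No profile is a mutual best response for all players.

none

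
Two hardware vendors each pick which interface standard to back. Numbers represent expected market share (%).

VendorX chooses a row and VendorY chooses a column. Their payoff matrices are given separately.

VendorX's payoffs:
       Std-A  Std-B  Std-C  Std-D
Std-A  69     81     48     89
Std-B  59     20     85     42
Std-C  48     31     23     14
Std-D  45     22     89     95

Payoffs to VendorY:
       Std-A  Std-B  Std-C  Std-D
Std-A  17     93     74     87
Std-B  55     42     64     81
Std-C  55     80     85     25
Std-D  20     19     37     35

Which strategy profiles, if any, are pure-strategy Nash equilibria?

(Std-A, Std-A): VendorY can switch to Std-B (17 → 93). Not NE.
(Std-A, Std-B): VendorX gets 81, best alternative 31; VendorY gets 93, best alternative 87. No profitable deviation — NE.
(Std-A, Std-C): VendorX can switch to Std-B (48 → 85). Not NE.
(Std-A, Std-D): VendorX can switch to Std-D (89 → 95). Not NE.
(Std-B, Std-A): VendorX can switch to Std-A (59 → 69). Not NE.
(Std-B, Std-B): VendorX can switch to Std-A (20 → 81). Not NE.
(Std-B, Std-C): VendorX can switch to Std-D (85 → 89). Not NE.
(Std-B, Std-D): VendorX can switch to Std-A (42 → 89). Not NE.
(Std-C, Std-A): VendorX can switch to Std-A (48 → 69). Not NE.
(Std-D, Std-C): VendorX gets 89, best alternative 85; VendorY gets 37, best alternative 35. No profitable deviation — NE.
(The remaining 6 profiles each have a profitable deviation by the same check.)

Pure-strategy Nash equilibria: (Std-A, Std-B) and (Std-D, Std-C)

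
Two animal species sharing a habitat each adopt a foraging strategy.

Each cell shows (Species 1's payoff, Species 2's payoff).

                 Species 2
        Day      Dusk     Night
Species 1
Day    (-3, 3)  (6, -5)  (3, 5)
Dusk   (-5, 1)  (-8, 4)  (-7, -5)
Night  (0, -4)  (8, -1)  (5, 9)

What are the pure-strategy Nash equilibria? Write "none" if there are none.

Species 1 against Day: payoffs -3, -5, 0 → best response Night.
Species 1 against Dusk: payoffs 6, -8, 8 → best response Night.
Species 1 against Night: payoffs 3, -7, 5 → best response Night.
Species 2 against Day: payoffs 3, -5, 5 → best response Night.
Species 2 against Dusk: payoffs 1, 4, -5 → best response Dusk.
Species 2 against Night: payoffs -4, -1, 9 → best response Night.
Mutual best responses: (Night, Night).

(Night, Night)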